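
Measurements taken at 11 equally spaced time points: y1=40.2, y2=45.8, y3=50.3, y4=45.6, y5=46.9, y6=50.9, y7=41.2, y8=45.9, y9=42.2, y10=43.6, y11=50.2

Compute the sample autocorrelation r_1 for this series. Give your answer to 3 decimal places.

-0.157

Mean ȳ = (40.2 + 45.8 + 50.3 + 45.6 + 46.9 + 50.9 + 41.2 + 45.9 + 42.2 + 43.6 + 50.2)/11 = 45.7091
Numerator Σ_{t=1}^{10}(y_t−ȳ)(y_{t+1}−ȳ) = -21.5401
Denominator Σ(y_t−ȳ)² = 137.1091
r_1 = -21.5401 / 137.1091 = -0.157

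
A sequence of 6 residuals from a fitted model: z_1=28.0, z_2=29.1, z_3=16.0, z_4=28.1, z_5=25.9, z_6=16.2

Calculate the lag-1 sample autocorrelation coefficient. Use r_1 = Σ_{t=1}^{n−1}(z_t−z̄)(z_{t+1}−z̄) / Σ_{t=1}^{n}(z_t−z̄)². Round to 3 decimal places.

-0.320

Mean z̄ = (28.0 + 29.1 + 16.0 + 28.1 + 25.9 + 16.2)/6 = 23.8833
Deviations from mean: 4.1167, 5.2167, -7.8833, 4.2167, 2.0167, -7.6833
Σ(z_t−z̄)(z_{t+1}−z̄) = (21.4753) + (-41.1247) + (-33.2414) + (8.5036) + (-15.4947) = -59.8819
Denominator Σ(z_t−z̄)² = 187.1883
r_1 = -59.8819 / 187.1883 = -0.320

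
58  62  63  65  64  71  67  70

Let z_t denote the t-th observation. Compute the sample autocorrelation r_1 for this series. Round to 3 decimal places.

Mean z̄ = (58 + 62 + 63 + 65 + 64 + 71 + 67 + 70)/8 = 65.0000
Deviations from mean: -7.0000, -3.0000, -2.0000, 0.0000, -1.0000, 6.0000, 2.0000, 5.0000
Σ(z_t−z̄)(z_{t+1}−z̄) = (21.0000) + (6.0000) + (0.0000) + (0.0000) + (-6.0000) + (12.0000) + (10.0000) = 43.0000
Denominator Σ(z_t−z̄)² = 128.0000
r_1 = 43.0000 / 128.0000 = 0.336

0.336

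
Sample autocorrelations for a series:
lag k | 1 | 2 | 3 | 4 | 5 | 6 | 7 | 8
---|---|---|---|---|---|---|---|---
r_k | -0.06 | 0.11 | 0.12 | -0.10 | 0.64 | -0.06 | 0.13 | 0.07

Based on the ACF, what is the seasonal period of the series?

5

The largest autocorrelation is r_5 = 0.64; the remaining lags stay at or below 0.13.
The dominant spike at lag 5 indicates a seasonal period of 5.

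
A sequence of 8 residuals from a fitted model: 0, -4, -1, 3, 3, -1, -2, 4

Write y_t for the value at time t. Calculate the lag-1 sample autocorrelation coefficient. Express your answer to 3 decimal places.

Mean ȳ = (0 − 4 − 1 + 3 + 3 − 1 − 2 + 4)/8 = 0.2500
Σ(y_t−ȳ)(y_{t+1}−ȳ) = (1.0625) + (5.3125) + (-3.4375) + (7.5625) + (-3.4375) + (2.8125) + (-8.4375) = 1.4375
Denominator Σ(y_t−ȳ)² = 55.5000
r_1 = 1.4375 / 55.5000 = 0.026

0.026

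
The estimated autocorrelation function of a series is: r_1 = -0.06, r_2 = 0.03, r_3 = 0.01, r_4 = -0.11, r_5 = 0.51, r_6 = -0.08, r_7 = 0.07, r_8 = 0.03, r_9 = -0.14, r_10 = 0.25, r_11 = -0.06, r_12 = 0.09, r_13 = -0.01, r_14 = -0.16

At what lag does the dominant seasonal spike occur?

5

The largest autocorrelation is r_5 = 0.51, with a weaker echo at lag 10 (0.25); the remaining lags stay at or below 0.09.
The dominant spike at lag 5 indicates a seasonal period of 5.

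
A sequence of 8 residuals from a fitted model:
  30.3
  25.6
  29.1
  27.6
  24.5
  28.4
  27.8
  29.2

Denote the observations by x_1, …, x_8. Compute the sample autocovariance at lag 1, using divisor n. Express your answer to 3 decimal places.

-1.237

Mean x̄ = (30.3 + 25.6 + 29.1 + 27.6 + 24.5 + 28.4 + 27.8 + 29.2)/8 = 27.8125
Σ_{t=1}^{7}(x_t−x̄)(x_{t+1}−x̄) = -9.8927
γ_1 = -9.8927 / 8 = -1.237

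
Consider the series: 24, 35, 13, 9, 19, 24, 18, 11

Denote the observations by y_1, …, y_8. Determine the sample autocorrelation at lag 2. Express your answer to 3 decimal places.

-0.550

Mean ȳ = (24 + 35 + 13 + 9 + 19 + 24 + 18 + 11)/8 = 19.1250
Deviations from mean: 4.8750, 15.8750, -6.1250, -10.1250, -0.1250, 4.8750, -1.1250, -8.1250
Numerator Σ_{t=1}^{6}(y_t−ȳ)(y_{t+2}−ȳ) = -278.6563
Denominator Σ(y_t−ȳ)² = 506.8750
r_2 = -278.6563 / 506.8750 = -0.550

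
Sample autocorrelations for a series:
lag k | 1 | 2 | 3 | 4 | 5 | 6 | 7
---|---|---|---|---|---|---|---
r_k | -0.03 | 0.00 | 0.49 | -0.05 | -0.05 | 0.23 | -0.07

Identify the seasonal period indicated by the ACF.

The largest autocorrelation is r_3 = 0.49, with a weaker echo at lag 6 (0.23); the remaining lags stay at or below 0.00.
The dominant spike at lag 3 indicates a seasonal period of 3.

3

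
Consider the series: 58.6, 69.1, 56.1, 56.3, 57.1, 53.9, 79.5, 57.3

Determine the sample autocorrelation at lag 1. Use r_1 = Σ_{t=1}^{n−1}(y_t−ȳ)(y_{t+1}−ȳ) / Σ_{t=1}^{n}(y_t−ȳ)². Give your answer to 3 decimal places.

Mean ȳ = (58.6 + 69.1 + 56.1 + 56.3 + 57.1 + 53.9 + 79.5 + 57.3)/8 = 60.9875
Σ(y_t−ȳ)(y_{t+1}−ȳ) = (-19.3686) + (-39.6498) + (22.9102) + (18.2227) + (27.5527) + (-131.2073) + (-68.2648) = -189.8052
Denominator Σ(y_t−ȳ)² = 539.0288
r_1 = -189.8052 / 539.0288 = -0.352

-0.352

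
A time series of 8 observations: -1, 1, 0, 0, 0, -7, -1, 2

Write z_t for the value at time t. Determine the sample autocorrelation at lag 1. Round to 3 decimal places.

-0.035

Mean z̄ = (-1 + 1 + 0 + 0 + 0 − 7 − 1 + 2)/8 = -0.7500
Numerator Σ_{t=1}^{7}(z_t−z̄)(z_{t+1}−z̄) = -1.8125
Denominator Σ(z_t−z̄)² = 51.5000
r_1 = -1.8125 / 51.5000 = -0.035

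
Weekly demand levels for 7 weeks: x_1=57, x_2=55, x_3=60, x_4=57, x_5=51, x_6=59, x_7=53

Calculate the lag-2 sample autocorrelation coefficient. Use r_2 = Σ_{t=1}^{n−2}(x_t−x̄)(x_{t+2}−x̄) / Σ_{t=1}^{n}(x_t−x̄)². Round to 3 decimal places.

0.016

Mean x̄ = (57 + 55 + 60 + 57 + 51 + 59 + 53)/7 = 56.0000
Σ(x_t−x̄)(x_{t+2}−x̄) = (4.0000) + (-1.0000) + (-20.0000) + (3.0000) + (15.0000) = 1.0000
Denominator Σ(x_t−x̄)² = 62.0000
r_2 = 1.0000 / 62.0000 = 0.016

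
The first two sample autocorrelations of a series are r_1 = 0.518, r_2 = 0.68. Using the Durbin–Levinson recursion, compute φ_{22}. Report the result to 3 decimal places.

0.563

φ_{22} = (r_2 − r_1²) / (1 − r_1²)
r_1² = (0.518)² = 0.268324
Numerator = 0.68 − 0.2683 = 0.4117; denominator = 1 − 0.2683 = 0.7317
φ_{22} = 0.4117 / 0.7317 = 0.563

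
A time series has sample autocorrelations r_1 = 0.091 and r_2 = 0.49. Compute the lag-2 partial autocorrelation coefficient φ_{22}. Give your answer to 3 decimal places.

φ_{22} = (r_2 − r_1²) / (1 − r_1²)
r_1² = (0.091)² = 0.008281
Numerator = 0.49 − 0.0083 = 0.4817; denominator = 1 − 0.0083 = 0.9917
φ_{22} = 0.4817 / 0.9917 = 0.486

0.486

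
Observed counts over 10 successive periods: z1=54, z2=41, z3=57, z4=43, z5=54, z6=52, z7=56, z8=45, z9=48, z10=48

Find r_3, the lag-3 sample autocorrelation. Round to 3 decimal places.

-0.448

Mean z̄ = (54 + 41 + 57 + 43 + 54 + 52 + 56 + 45 + 48 + 48)/10 = 49.8000
Σ(z_t−z̄)(z_{t+3}−z̄) = (-28.5600) + (-36.9600) + (15.8400) + (-42.1600) + (-20.1600) + (-3.9600) + (-11.1600) = -127.1200
Denominator Σ(z_t−z̄)² = 283.6000
r_3 = -127.1200 / 283.6000 = -0.448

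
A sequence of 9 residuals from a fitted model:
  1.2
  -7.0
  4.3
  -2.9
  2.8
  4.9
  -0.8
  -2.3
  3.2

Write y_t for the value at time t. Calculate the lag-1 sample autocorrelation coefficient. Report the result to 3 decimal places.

Mean ȳ = (1.2 − 7.0 + 4.3 − 2.9 + 2.8 + 4.9 − 0.8 − 2.3 + 3.2)/9 = 0.3778
Numerator Σ_{t=1}^{8}(y_t−ȳ)(y_{t+1}−ȳ) = -54.5749
Denominator Σ(y_t−ȳ)² = 124.0756
r_1 = -54.5749 / 124.0756 = -0.440

-0.440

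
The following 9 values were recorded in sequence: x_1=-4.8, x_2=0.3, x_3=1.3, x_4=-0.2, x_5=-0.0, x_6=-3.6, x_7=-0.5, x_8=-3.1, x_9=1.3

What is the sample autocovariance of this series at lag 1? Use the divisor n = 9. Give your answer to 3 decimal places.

Mean x̄ = (-4.8 + 0.3 + 1.3 − 0.2 − 0.0 − 3.6 − 0.5 − 3.1 + 1.3)/9 = -1.0333
Σ_{t=1}^{8}(x_t−x̄)(x_{t+1}−x̄) = -9.0511
γ_1 = -9.0511 / 9 = -1.006

-1.006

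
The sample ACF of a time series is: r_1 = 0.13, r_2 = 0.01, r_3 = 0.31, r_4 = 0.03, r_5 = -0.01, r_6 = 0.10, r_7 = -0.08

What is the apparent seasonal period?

3

The largest autocorrelation is r_3 = 0.31; the remaining lags stay at or below 0.13.
The dominant spike at lag 3 indicates a seasonal period of 3.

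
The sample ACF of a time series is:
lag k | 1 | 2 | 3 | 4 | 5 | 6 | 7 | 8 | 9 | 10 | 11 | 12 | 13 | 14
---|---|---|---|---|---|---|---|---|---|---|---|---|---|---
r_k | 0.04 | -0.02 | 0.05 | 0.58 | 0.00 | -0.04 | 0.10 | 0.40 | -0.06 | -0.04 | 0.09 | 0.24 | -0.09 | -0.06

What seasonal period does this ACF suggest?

4

The largest autocorrelation is r_4 = 0.58, with weaker echoes at lags 8 (0.40) and 12 (0.24); the remaining lags stay at or below 0.10.
The dominant spike at lag 4 indicates a seasonal period of 4.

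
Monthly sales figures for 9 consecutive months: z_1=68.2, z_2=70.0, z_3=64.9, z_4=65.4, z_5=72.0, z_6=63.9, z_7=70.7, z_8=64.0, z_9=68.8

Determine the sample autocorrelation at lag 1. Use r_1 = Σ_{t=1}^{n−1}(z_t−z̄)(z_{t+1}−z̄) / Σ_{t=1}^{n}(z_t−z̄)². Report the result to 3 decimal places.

Mean z̄ = (68.2 + 70.0 + 64.9 + 65.4 + 72.0 + 63.9 + 70.7 + 64.0 + 68.8)/9 = 67.5444
Numerator Σ_{t=1}^{8}(z_t−z̄)(z_{t+1}−z̄) = -52.1409
Denominator Σ(z_t−z̄)² = 75.2822
r_1 = -52.1409 / 75.2822 = -0.693

-0.693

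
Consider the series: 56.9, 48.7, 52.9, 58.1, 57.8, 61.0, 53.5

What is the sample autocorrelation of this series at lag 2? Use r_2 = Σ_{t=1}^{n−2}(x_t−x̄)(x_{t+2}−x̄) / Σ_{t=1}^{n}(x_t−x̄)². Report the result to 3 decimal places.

-0.175

Mean x̄ = (56.9 + 48.7 + 52.9 + 58.1 + 57.8 + 61.0 + 53.5)/7 = 55.5571
Deviations from mean: 1.3429, -6.8571, -2.6571, 2.5429, 2.2429, 5.4429, -2.0571
Numerator Σ_{t=1}^{5}(x_t−x̄)(x_{t+2}−x̄) = -17.7380
Denominator Σ(x_t−x̄)² = 101.2371
r_2 = -17.7380 / 101.2371 = -0.175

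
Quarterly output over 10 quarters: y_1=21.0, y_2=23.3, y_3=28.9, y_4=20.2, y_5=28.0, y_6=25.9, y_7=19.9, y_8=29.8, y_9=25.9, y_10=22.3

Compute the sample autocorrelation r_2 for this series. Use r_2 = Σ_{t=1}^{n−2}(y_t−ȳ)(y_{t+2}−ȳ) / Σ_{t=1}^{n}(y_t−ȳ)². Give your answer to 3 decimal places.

Mean ȳ = (21.0 + 23.3 + 28.9 + 20.2 + 28.0 + 25.9 + 19.9 + 29.8 + 25.9 + 22.3)/10 = 24.5200
Numerator Σ_{t=1}^{8}(y_t−ȳ)(y_{t+2}−ȳ) = -27.7548
Denominator Σ(y_t−ȳ)² = 121.7960
r_2 = -27.7548 / 121.7960 = -0.228

-0.228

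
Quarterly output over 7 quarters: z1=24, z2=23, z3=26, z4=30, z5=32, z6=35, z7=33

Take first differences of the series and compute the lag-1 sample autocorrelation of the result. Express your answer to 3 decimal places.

-0.110

First differences Δz: -1, 3, 4, 2, 3, -2
Mean of differences = 1.5000
Numerator Σ(Δz_t−Δz̄)(Δz_{t+1}−Δz̄) = -3.2500
Denominator Σ(Δz_t−Δz̄)² = 29.5000
r_1(Δz) = -3.2500 / 29.5000 = -0.110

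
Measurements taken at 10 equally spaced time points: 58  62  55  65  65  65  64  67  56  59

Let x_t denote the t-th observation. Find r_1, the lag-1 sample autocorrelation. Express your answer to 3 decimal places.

0.012

Mean x̄ = (58 + 62 + 55 + 65 + 65 + 65 + 64 + 67 + 56 + 59)/10 = 61.6000
Numerator Σ_{t=1}^{9}(x_t−x̄)(x_{t+1}−x̄) = 2.0400
Denominator Σ(x_t−x̄)² = 164.4000
r_1 = 2.0400 / 164.4000 = 0.012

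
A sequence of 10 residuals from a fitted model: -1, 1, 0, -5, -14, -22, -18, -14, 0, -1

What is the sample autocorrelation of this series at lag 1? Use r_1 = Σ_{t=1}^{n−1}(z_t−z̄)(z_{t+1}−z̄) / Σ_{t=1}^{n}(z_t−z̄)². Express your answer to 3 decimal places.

0.643

Mean z̄ = (-1 + 1 + 0 − 5 − 14 − 22 − 18 − 14 + 0 − 1)/10 = -7.4000
Numerator Σ_{t=1}^{9}(z_t−z̄)(z_{t+1}−z̄) = 437.4400
Denominator Σ(z_t−z̄)² = 680.4000
r_1 = 437.4400 / 680.4000 = 0.643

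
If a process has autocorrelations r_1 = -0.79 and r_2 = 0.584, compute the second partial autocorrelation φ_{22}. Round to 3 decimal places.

φ_{22} = (r_2 − r_1²) / (1 − r_1²)
r_1² = (-0.79)² = 0.6241
Numerator = 0.584 − 0.6241 = -0.0401; denominator = 1 − 0.6241 = 0.3759
φ_{22} = -0.0401 / 0.3759 = -0.107

-0.107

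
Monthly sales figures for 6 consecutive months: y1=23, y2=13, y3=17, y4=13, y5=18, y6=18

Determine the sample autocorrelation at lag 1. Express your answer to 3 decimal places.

Mean ȳ = (23 + 13 + 17 + 13 + 18 + 18)/6 = 17.0000
Σ(y_t−ȳ)(y_{t+1}−ȳ) = (-24.0000) + (0.0000) + (0.0000) + (-4.0000) + (1.0000) = -27.0000
Denominator Σ(y_t−ȳ)² = 70.0000
r_1 = -27.0000 / 70.0000 = -0.386

-0.386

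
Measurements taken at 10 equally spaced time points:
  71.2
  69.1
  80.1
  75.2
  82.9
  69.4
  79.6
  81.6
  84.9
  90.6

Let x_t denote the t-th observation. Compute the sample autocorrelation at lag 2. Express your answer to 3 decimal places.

0.170

Mean x̄ = (71.2 + 69.1 + 80.1 + 75.2 + 82.9 + 69.4 + 79.6 + 81.6 + 84.9 + 90.6)/10 = 78.4600
Numerator Σ_{t=1}^{8}(x_t−x̄)(x_{t+2}−x̄) = 77.4988
Denominator Σ(x_t−x̄)² = 455.4440
r_2 = 77.4988 / 455.4440 = 0.170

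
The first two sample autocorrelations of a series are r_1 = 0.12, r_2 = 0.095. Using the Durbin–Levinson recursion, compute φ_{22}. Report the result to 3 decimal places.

φ_{22} = (r_2 − r_1²) / (1 − r_1²)
r_1² = (0.12)² = 0.0144
Numerator = 0.095 − 0.0144 = 0.0806; denominator = 1 − 0.0144 = 0.9856
φ_{22} = 0.0806 / 0.9856 = 0.082

0.082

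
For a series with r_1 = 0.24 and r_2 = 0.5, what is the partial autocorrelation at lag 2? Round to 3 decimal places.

φ_{22} = (r_2 − r_1²) / (1 − r_1²)
r_1² = (0.24)² = 0.0576
Numerator = 0.5 − 0.0576 = 0.4424; denominator = 1 − 0.0576 = 0.9424
φ_{22} = 0.4424 / 0.9424 = 0.469

0.469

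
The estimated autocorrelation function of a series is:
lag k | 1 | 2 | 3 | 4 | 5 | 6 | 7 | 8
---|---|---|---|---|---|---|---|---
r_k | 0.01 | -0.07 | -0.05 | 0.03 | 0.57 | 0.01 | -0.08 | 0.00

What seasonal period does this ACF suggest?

The largest autocorrelation is r_5 = 0.57; the remaining lags stay at or below 0.03.
The dominant spike at lag 5 indicates a seasonal period of 5.

5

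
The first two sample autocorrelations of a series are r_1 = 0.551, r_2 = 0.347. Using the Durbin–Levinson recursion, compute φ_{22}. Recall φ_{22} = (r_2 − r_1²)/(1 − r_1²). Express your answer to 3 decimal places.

0.062

φ_{22} = (r_2 − r_1²) / (1 − r_1²)
r_1² = (0.551)² = 0.303601
Numerator = 0.347 − 0.3036 = 0.0434; denominator = 1 − 0.3036 = 0.6964
φ_{22} = 0.0434 / 0.6964 = 0.062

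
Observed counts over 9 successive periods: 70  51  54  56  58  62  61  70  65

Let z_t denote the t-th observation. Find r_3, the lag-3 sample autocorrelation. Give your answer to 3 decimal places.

-0.129

Mean z̄ = (70 + 51 + 54 + 56 + 58 + 62 + 61 + 70 + 65)/9 = 60.7778
Σ(z_t−z̄)(z_{t+3}−z̄) = (-44.0617) + (27.1605) + (-8.2840) + (-1.0617) + (-25.6173) + (5.1605) = -46.7037
Denominator Σ(z_t−z̄)² = 361.5556
r_3 = -46.7037 / 361.5556 = -0.129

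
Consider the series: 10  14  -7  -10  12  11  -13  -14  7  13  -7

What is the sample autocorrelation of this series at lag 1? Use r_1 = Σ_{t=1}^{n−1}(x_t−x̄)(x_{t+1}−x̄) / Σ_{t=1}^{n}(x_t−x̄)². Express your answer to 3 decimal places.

Mean x̄ = (10 + 14 − 7 − 10 + 12 + 11 − 13 − 14 + 7 + 13 − 7)/11 = 1.4545
Numerator Σ_{t=1}^{10}(x_t−x̄)(x_{t+1}−x̄) = 43.9752
Denominator Σ(x_t−x̄)² = 1318.7273
r_1 = 43.9752 / 1318.7273 = 0.033

0.033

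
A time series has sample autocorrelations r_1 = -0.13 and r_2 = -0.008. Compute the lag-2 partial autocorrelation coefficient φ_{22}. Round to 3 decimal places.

φ_{22} = (r_2 − r_1²) / (1 − r_1²)
r_1² = (-0.13)² = 0.0169
Numerator = -0.008 − 0.0169 = -0.0249; denominator = 1 − 0.0169 = 0.9831
φ_{22} = -0.0249 / 0.9831 = -0.025

-0.025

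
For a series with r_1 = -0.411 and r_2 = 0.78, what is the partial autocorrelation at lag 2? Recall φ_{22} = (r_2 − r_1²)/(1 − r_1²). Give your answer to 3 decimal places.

φ_{22} = (r_2 − r_1²) / (1 − r_1²)
r_1² = (-0.411)² = 0.168921
Numerator = 0.78 − 0.1689 = 0.6111; denominator = 1 − 0.1689 = 0.8311
φ_{22} = 0.6111 / 0.8311 = 0.735

0.735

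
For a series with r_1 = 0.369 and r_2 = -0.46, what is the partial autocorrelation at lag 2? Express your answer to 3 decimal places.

-0.690

φ_{22} = (r_2 − r_1²) / (1 − r_1²)
r_1² = (0.369)² = 0.136161
Numerator = -0.46 − 0.1362 = -0.5962; denominator = 1 − 0.1362 = 0.8638
φ_{22} = -0.5962 / 0.8638 = -0.690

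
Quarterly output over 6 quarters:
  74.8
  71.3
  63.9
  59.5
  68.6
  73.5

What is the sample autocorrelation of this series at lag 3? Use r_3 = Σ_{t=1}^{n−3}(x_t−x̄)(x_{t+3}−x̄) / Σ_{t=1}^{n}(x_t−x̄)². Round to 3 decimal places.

Mean x̄ = (74.8 + 71.3 + 63.9 + 59.5 + 68.6 + 73.5)/6 = 68.6000
Deviations from mean: 6.2000, 2.7000, -4.7000, -9.1000, 0.0000, 4.9000
Σ(x_t−x̄)(x_{t+3}−x̄) = (-56.4200) + (0.0000) + (-23.0300) = -79.4500
Denominator Σ(x_t−x̄)² = 174.6400
r_3 = -79.4500 / 174.6400 = -0.455

-0.455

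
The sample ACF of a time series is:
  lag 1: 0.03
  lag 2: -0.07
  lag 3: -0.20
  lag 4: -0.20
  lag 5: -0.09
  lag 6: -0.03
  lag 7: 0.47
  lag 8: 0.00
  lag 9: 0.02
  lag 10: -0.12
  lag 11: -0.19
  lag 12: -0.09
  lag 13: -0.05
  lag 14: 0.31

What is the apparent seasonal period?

7

The largest autocorrelation is r_7 = 0.47, with a weaker echo at lag 14 (0.31); the remaining lags stay at or below 0.03.
The dominant spike at lag 7 indicates a seasonal period of 7.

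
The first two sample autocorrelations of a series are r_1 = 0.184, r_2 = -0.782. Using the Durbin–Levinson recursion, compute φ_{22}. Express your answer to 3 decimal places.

-0.844

φ_{22} = (r_2 − r_1²) / (1 − r_1²)
r_1² = (0.184)² = 0.033856
Numerator = -0.782 − 0.0339 = -0.8159; denominator = 1 − 0.0339 = 0.9661
φ_{22} = -0.8159 / 0.9661 = -0.844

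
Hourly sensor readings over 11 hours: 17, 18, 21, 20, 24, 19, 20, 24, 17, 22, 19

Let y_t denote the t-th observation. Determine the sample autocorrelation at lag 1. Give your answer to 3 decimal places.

Mean ȳ = (17 + 18 + 21 + 20 + 24 + 19 + 20 + 24 + 17 + 22 + 19)/11 = 20.0909
Numerator Σ_{t=1}^{10}(y_t−ȳ)(y_{t+1}−ȳ) = -20.4628
Denominator Σ(y_t−ȳ)² = 60.9091
r_1 = -20.4628 / 60.9091 = -0.336

-0.336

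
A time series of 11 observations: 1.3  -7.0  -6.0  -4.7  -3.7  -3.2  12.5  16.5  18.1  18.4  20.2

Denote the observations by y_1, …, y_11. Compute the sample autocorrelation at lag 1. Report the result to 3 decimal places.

0.777

Mean ȳ = (1.3 − 7.0 − 6.0 − 4.7 − 3.7 − 3.2 + 12.5 + 16.5 + 18.1 + 18.4 + 20.2)/11 = 5.6727
Numerator Σ_{t=1}^{10}(y_t−ȳ)(y_{t+1}−ȳ) = 995.7556
Denominator Σ(y_t−ȳ)² = 1281.4418
r_1 = 995.7556 / 1281.4418 = 0.777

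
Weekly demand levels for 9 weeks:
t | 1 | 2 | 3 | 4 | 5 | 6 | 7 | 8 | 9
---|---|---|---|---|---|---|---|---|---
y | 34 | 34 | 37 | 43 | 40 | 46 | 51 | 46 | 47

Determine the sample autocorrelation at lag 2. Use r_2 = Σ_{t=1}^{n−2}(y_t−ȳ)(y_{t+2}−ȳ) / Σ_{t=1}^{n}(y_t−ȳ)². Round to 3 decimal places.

Mean ȳ = (34 + 34 + 37 + 43 + 40 + 46 + 51 + 46 + 47)/9 = 42.0000
Σ(y_t−ȳ)(y_{t+2}−ȳ) = (40.0000) + (-8.0000) + (10.0000) + (4.0000) + (-18.0000) + (16.0000) + (45.0000) = 89.0000
Denominator Σ(y_t−ȳ)² = 296.0000
r_2 = 89.0000 / 296.0000 = 0.301

0.301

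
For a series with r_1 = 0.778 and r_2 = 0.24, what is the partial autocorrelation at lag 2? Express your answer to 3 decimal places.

-0.925

φ_{22} = (r_2 − r_1²) / (1 − r_1²)
r_1² = (0.778)² = 0.605284
Numerator = 0.24 − 0.6053 = -0.3653; denominator = 1 − 0.6053 = 0.3947
φ_{22} = -0.3653 / 0.3947 = -0.925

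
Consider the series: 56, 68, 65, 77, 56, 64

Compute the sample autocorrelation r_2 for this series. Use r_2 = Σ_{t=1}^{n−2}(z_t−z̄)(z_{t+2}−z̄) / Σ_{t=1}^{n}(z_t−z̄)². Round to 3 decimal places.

0.099

Mean z̄ = (56 + 68 + 65 + 77 + 56 + 64)/6 = 64.3333
Deviations from mean: -8.3333, 3.6667, 0.6667, 12.6667, -8.3333, -0.3333
Σ(z_t−z̄)(z_{t+2}−z̄) = (-5.5556) + (46.4444) + (-5.5556) + (-4.2222) = 31.1111
Denominator Σ(z_t−z̄)² = 313.3333
r_2 = 31.1111 / 313.3333 = 0.099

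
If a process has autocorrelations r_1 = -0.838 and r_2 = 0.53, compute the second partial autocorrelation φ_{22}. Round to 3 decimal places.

-0.578

φ_{22} = (r_2 − r_1²) / (1 − r_1²)
r_1² = (-0.838)² = 0.702244
Numerator = 0.53 − 0.7022 = -0.1722; denominator = 1 − 0.7022 = 0.2978
φ_{22} = -0.1722 / 0.2978 = -0.578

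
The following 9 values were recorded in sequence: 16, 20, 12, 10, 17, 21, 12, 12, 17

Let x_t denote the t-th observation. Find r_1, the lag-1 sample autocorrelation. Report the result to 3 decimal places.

Mean x̄ = (16 + 20 + 12 + 10 + 17 + 21 + 12 + 12 + 17)/9 = 15.2222
Numerator Σ_{t=1}^{8}(x_t−x̄)(x_{t+1}−x̄) = -7.8272
Denominator Σ(x_t−x̄)² = 121.5556
r_1 = -7.8272 / 121.5556 = -0.064

-0.064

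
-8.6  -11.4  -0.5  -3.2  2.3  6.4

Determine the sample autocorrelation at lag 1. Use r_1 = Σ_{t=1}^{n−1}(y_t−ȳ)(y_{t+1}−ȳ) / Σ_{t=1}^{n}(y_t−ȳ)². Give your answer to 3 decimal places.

Mean ȳ = (-8.6 − 11.4 − 0.5 − 3.2 + 2.3 + 6.4)/6 = -2.5000
Deviations from mean: -6.1000, -8.9000, 2.0000, -0.7000, 4.8000, 8.9000
Σ(y_t−ȳ)(y_{t+1}−ȳ) = (54.2900) + (-17.8000) + (-1.4000) + (-3.3600) + (42.7200) = 74.4500
Denominator Σ(y_t−ȳ)² = 223.1600
r_1 = 74.4500 / 223.1600 = 0.334

0.334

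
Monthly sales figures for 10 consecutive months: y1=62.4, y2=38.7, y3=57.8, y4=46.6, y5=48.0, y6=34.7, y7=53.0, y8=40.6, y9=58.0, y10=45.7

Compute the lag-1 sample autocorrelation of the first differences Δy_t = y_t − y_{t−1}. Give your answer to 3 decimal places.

-0.732

First differences Δy: -23.7, 19.1, -11.2, 1.4, -13.3, 18.3, -12.4, 17.4, -12.3
Mean of differences = -1.8556
Numerator Σ(Δy_t−Δȳ)(Δy_{t+1}−Δȳ) = -1568.6109
Denominator Σ(Δy_t−Δȳ)² = 2142.5022
r_1(Δy) = -1568.6109 / 2142.5022 = -0.732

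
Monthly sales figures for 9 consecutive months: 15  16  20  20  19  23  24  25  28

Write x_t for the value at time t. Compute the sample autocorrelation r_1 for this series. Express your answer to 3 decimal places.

Mean x̄ = (15 + 16 + 20 + 20 + 19 + 23 + 24 + 25 + 28)/9 = 21.1111
Numerator Σ_{t=1}^{8}(x_t−x̄)(x_{t+1}−x̄) = 79.9877
Denominator Σ(x_t−x̄)² = 144.8889
r_1 = 79.9877 / 144.8889 = 0.552

0.552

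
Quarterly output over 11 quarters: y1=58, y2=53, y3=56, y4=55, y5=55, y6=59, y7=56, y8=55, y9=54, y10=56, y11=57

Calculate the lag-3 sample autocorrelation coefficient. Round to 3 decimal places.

Mean ȳ = (58 + 53 + 56 + 55 + 55 + 59 + 56 + 55 + 54 + 56 + 57)/11 = 55.8182
Numerator Σ_{t=1}^{8}(y_t−ȳ)(y_{t+3}−ȳ) = -5.0992
Denominator Σ(y_t−ȳ)² = 29.6364
r_3 = -5.0992 / 29.6364 = -0.172

-0.172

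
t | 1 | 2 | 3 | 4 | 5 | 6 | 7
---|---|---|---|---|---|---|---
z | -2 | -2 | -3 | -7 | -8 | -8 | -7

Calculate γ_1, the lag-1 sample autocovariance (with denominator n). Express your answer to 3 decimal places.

4.437

Mean z̄ = (-2 − 2 − 3 − 7 − 8 − 8 − 7)/7 = -5.2857
Deviations: 3.2857, 3.2857, 2.2857, -1.7143, -2.7143, -2.7143, -1.7143
Σ_{t=1}^{6}(z_t−z̄)(z_{t+1}−z̄) = 31.0612
γ_1 = 31.0612 / 7 = 4.437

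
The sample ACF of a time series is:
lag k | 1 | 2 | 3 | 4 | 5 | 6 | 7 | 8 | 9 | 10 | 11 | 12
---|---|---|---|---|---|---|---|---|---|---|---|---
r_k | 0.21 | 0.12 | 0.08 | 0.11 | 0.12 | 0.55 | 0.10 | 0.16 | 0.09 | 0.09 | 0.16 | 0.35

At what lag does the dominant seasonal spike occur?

6

The largest autocorrelation is r_6 = 0.55, with a weaker echo at lag 12 (0.35); the remaining lags stay at or below 0.21. The elevated value at lag 1 (0.21), dropping to 0.12 at lag 2, reflects decaying short-term dependence rather than seasonality.
The dominant spike at lag 6 indicates a seasonal period of 6.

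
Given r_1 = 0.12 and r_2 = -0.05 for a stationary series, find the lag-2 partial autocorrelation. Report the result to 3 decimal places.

-0.065

φ_{22} = (r_2 − r_1²) / (1 − r_1²)
r_1² = (0.12)² = 0.0144
Numerator = -0.05 − 0.0144 = -0.0644; denominator = 1 − 0.0144 = 0.9856
φ_{22} = -0.0644 / 0.9856 = -0.065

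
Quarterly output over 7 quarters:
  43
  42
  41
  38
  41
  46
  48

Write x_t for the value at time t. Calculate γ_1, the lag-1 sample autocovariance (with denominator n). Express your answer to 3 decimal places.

Mean x̄ = (43 + 42 + 41 + 38 + 41 + 46 + 48)/7 = 42.7143
Deviations: 0.2857, -0.7143, -1.7143, -4.7143, -1.7143, 3.2857, 5.2857
Σ_{t=1}^{6}(x_t−x̄)(x_{t+1}−x̄) = 28.9184
γ_1 = 28.9184 / 7 = 4.131

4.131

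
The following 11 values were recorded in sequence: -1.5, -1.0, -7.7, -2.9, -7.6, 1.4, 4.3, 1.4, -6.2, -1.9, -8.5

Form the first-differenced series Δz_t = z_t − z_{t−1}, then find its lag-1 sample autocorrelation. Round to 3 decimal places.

-0.405

First differences Δz: 0.5, -6.7, 4.8, -4.7, 9.0, 2.9, -2.9, -7.6, 4.3, -6.6
Mean of differences = -0.7000
Numerator Σ(Δz_t−Δz̄)(Δz_{t+1}−Δz̄) = -122.8200
Denominator Σ(Δz_t−Δz̄)² = 303.0000
r_1(Δz) = -122.8200 / 303.0000 = -0.405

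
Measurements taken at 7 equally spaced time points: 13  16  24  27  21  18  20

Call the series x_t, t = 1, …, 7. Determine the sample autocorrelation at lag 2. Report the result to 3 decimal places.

Mean x̄ = (13 + 16 + 24 + 27 + 21 + 18 + 20)/7 = 19.8571
Deviations from mean: -6.8571, -3.8571, 4.1429, 7.1429, 1.1429, -1.8571, 0.1429
Numerator Σ_{t=1}^{5}(x_t−x̄)(x_{t+2}−x̄) = -64.3265
Denominator Σ(x_t−x̄)² = 134.8571
r_2 = -64.3265 / 134.8571 = -0.477

-0.477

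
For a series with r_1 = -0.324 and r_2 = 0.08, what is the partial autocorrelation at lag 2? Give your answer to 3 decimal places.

-0.028

φ_{22} = (r_2 − r_1²) / (1 − r_1²)
r_1² = (-0.324)² = 0.104976
Numerator = 0.08 − 0.1050 = -0.0250; denominator = 1 − 0.1050 = 0.8950
φ_{22} = -0.0250 / 0.8950 = -0.028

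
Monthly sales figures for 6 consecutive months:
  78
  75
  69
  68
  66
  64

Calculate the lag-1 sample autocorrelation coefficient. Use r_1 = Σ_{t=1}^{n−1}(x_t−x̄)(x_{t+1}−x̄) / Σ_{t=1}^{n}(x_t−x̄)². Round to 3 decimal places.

Mean x̄ = (78 + 75 + 69 + 68 + 66 + 64)/6 = 70.0000
Σ(x_t−x̄)(x_{t+1}−x̄) = (40.0000) + (-5.0000) + (2.0000) + (8.0000) + (24.0000) = 69.0000
Denominator Σ(x_t−x̄)² = 146.0000
r_1 = 69.0000 / 146.0000 = 0.473

0.473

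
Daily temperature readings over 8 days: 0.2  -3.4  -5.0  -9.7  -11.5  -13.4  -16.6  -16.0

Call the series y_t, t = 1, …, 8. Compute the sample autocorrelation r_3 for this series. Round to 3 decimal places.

Mean ȳ = (0.2 − 3.4 − 5.0 − 9.7 − 11.5 − 13.4 − 16.6 − 16.0)/8 = -9.4250
Deviations from mean: 9.6250, 6.0250, 4.4250, -0.2750, -2.0750, -3.9750, -7.1750, -6.5750
Numerator Σ_{t=1}^{5}(y_t−ȳ)(y_{t+3}−ȳ) = -17.1219
Denominator Σ(y_t−ȳ)² = 263.4150
r_3 = -17.1219 / 263.4150 = -0.065

-0.065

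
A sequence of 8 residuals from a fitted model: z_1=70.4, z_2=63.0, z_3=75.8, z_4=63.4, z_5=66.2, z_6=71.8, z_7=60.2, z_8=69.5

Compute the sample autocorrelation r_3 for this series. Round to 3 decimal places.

0.298

Mean z̄ = (70.4 + 63.0 + 75.8 + 63.4 + 66.2 + 71.8 + 60.2 + 69.5)/8 = 67.5375
Deviations from mean: 2.8625, -4.5375, 8.2625, -4.1375, -1.3375, 4.2625, -7.3375, 1.9625
Numerator Σ_{t=1}^{5}(z_t−z̄)(z_{t+3}−z̄) = 57.1783
Denominator Σ(z_t−z̄)² = 191.8188
r_3 = 57.1783 / 191.8188 = 0.298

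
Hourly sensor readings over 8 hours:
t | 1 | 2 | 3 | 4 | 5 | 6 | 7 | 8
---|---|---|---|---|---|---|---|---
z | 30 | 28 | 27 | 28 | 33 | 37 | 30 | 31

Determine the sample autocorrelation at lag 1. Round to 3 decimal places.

Mean z̄ = (30 + 28 + 27 + 28 + 33 + 37 + 30 + 31)/8 = 30.5000
Deviations from mean: -0.5000, -2.5000, -3.5000, -2.5000, 2.5000, 6.5000, -0.5000, 0.5000
Σ(z_t−z̄)(z_{t+1}−z̄) = (1.2500) + (8.7500) + (8.7500) + (-6.2500) + (16.2500) + (-3.2500) + (-0.2500) = 25.2500
Denominator Σ(z_t−z̄)² = 74.0000
r_1 = 25.2500 / 74.0000 = 0.341

0.341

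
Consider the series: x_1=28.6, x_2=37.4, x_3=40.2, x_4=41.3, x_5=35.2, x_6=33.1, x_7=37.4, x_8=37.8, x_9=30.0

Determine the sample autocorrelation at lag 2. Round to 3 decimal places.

-0.362

Mean x̄ = (28.6 + 37.4 + 40.2 + 41.3 + 35.2 + 33.1 + 37.4 + 37.8 + 30.0)/9 = 35.6667
Σ(x_t−x̄)(x_{t+2}−x̄) = (-32.0356) + (9.7644) + (-2.1156) + (-14.4589) + (-0.8089) + (-5.4756) + (-9.8222) = -54.9522
Denominator Σ(x_t−x̄)² = 151.7000
r_2 = -54.9522 / 151.7000 = -0.362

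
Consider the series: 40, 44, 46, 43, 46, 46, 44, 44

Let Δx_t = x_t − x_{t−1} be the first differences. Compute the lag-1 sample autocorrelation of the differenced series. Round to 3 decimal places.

First differences Δx: 4, 2, -3, 3, 0, -2, 0
Mean of differences = 0.5714
Numerator Σ(Δx_t−Δx̄)(Δx_{t+1}−Δx̄) = -7.3265
Denominator Σ(Δx_t−Δx̄)² = 39.7143
r_1(Δx) = -7.3265 / 39.7143 = -0.184

-0.184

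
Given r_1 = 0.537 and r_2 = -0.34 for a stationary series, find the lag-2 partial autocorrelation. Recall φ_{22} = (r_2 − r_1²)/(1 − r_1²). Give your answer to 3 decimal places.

-0.883

φ_{22} = (r_2 − r_1²) / (1 − r_1²)
r_1² = (0.537)² = 0.288369
Numerator = -0.34 − 0.2884 = -0.6284; denominator = 1 − 0.2884 = 0.7116
φ_{22} = -0.6284 / 0.7116 = -0.883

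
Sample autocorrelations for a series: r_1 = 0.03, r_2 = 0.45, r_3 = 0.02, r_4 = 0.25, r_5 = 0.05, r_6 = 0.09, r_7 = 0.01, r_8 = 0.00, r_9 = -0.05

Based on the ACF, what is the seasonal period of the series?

2

The largest autocorrelation is r_2 = 0.45, with a weaker echo at lag 4 (0.25); the remaining lags stay at or below 0.09.
The dominant spike at lag 2 indicates a seasonal period of 2.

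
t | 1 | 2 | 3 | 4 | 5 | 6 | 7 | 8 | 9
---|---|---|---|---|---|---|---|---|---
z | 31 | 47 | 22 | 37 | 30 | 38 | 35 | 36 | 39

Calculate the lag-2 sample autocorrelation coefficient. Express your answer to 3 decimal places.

0.391

Mean z̄ = (31 + 47 + 22 + 37 + 30 + 38 + 35 + 36 + 39)/9 = 35.0000
Σ(z_t−z̄)(z_{t+2}−z̄) = (52.0000) + (24.0000) + (65.0000) + (6.0000) + (0.0000) + (3.0000) + (0.0000) = 150.0000
Denominator Σ(z_t−z̄)² = 384.0000
r_2 = 150.0000 / 384.0000 = 0.391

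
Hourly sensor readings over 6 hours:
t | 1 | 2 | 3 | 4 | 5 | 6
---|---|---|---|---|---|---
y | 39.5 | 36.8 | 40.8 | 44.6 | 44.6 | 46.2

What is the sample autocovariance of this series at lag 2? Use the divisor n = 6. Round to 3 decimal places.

Mean ȳ = (39.5 + 36.8 + 40.8 + 44.6 + 44.6 + 46.2)/6 = 42.0833
Deviations: -2.5833, -5.2833, -1.2833, 2.5167, 2.5167, 4.1167
Σ_{t=1}^{4}(y_t−ȳ)(y_{t+2}−ȳ) = -2.8506
γ_2 = -2.8506 / 6 = -0.475

-0.475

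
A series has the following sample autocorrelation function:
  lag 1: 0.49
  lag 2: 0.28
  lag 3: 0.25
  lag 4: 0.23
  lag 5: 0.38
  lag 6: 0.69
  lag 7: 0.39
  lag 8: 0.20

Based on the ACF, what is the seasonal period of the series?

The largest autocorrelation is r_6 = 0.69; the remaining lags stay at or below 0.49. The elevated value at lag 1 (0.49), dropping to 0.28 at lag 2, reflects decaying short-term dependence rather than seasonality.
The dominant spike at lag 6 indicates a seasonal period of 6.

6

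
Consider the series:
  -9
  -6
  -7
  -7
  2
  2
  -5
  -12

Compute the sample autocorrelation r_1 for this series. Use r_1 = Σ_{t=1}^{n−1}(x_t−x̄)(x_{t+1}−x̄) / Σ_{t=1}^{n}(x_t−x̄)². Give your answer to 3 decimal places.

Mean x̄ = (-9 − 6 − 7 − 7 + 2 + 2 − 5 − 12)/8 = -5.2500
Deviations from mean: -3.7500, -0.7500, -1.7500, -1.7500, 7.2500, 7.2500, 0.2500, -6.7500
Σ(x_t−x̄)(x_{t+1}−x̄) = (2.8125) + (1.3125) + (3.0625) + (-12.6875) + (52.5625) + (1.8125) + (-1.6875) = 47.1875
Denominator Σ(x_t−x̄)² = 171.5000
r_1 = 47.1875 / 171.5000 = 0.275

0.275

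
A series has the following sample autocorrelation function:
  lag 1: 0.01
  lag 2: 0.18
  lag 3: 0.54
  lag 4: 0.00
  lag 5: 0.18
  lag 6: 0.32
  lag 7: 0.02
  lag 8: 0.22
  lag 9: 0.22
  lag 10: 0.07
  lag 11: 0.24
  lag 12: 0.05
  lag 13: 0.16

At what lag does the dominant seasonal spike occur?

The largest autocorrelation is r_3 = 0.54, with a weaker echo at lag 6 (0.32); the remaining lags stay at or below 0.24.
The dominant spike at lag 3 indicates a seasonal period of 3.

3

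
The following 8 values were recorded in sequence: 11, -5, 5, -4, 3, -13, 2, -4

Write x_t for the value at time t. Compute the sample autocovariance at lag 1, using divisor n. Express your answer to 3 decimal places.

-24.111

Mean x̄ = (11 − 5 + 5 − 4 + 3 − 13 + 2 − 4)/8 = -0.6250
Σ_{t=1}^{7}(x_t−x̄)(x_{t+1}−x̄) = -192.8906
γ_1 = -192.8906 / 8 = -24.111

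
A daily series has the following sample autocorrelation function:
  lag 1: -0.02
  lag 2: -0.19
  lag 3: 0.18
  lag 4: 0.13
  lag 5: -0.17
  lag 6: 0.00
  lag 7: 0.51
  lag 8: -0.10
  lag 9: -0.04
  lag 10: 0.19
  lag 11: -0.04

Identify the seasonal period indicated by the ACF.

7

The largest autocorrelation is r_7 = 0.51; the remaining lags stay at or below 0.19.
The dominant spike at lag 7 indicates a seasonal period of 7.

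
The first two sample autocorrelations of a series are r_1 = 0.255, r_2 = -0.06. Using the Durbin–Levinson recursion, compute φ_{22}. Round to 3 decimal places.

-0.134

φ_{22} = (r_2 − r_1²) / (1 − r_1²)
r_1² = (0.255)² = 0.065025
Numerator = -0.06 − 0.0650 = -0.1250; denominator = 1 − 0.0650 = 0.9350
φ_{22} = -0.1250 / 0.9350 = -0.134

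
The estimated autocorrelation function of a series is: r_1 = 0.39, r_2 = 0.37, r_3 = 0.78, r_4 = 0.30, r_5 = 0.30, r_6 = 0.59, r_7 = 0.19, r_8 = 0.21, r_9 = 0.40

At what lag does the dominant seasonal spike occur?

3

The largest autocorrelation is r_3 = 0.78, with weaker echoes at lags 6 (0.59) and 9 (0.40); the remaining lags stay at or below 0.39. The elevated value at lag 1 (0.39), dropping to 0.37 at lag 2, reflects decaying short-term dependence rather than seasonality.
The dominant spike at lag 3 indicates a seasonal period of 3.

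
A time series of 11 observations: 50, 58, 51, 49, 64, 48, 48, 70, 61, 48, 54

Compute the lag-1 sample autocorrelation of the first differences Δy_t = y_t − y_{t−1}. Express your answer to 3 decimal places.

First differences Δy: 8, -7, -2, 15, -16, 0, 22, -9, -13, 6
Mean of differences = 0.4000
Numerator Σ(Δy_t−Δȳ)(Δy_{t+1}−Δȳ) = -467.1600
Denominator Σ(Δy_t−Δȳ)² = 1366.4000
r_1(Δy) = -467.1600 / 1366.4000 = -0.342

-0.342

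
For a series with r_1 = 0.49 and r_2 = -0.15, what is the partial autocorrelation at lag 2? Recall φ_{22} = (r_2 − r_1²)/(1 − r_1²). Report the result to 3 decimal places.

φ_{22} = (r_2 − r_1²) / (1 − r_1²)
r_1² = (0.49)² = 0.2401
Numerator = -0.15 − 0.2401 = -0.3901; denominator = 1 − 0.2401 = 0.7599
φ_{22} = -0.3901 / 0.7599 = -0.513

-0.513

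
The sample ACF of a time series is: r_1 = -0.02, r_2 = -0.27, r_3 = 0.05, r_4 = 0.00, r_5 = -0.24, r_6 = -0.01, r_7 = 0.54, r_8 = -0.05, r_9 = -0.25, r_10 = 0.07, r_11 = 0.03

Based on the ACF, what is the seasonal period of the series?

7

The largest autocorrelation is r_7 = 0.54; the remaining lags stay at or below 0.07.
The dominant spike at lag 7 indicates a seasonal period of 7.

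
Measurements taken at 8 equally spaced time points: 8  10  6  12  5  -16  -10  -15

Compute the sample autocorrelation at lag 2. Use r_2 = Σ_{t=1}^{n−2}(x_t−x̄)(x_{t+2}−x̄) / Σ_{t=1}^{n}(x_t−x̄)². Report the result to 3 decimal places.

0.206

Mean x̄ = (8 + 10 + 6 + 12 + 5 − 16 − 10 − 15)/8 = 0.0000
Deviations from mean: 8.0000, 10.0000, 6.0000, 12.0000, 5.0000, -16.0000, -10.0000, -15.0000
Numerator Σ_{t=1}^{6}(x_t−x̄)(x_{t+2}−x̄) = 196.0000
Denominator Σ(x_t−x̄)² = 950.0000
r_2 = 196.0000 / 950.0000 = 0.206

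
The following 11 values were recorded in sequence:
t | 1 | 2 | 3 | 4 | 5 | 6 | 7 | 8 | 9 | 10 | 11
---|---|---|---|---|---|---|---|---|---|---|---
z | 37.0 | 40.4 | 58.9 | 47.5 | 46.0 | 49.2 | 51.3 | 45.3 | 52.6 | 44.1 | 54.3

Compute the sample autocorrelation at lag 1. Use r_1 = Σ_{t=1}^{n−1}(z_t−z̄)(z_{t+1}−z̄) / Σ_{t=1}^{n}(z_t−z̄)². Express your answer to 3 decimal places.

Mean z̄ = (37.0 + 40.4 + 58.9 + 47.5 + 46.0 + 49.2 + 51.3 + 45.3 + 52.6 + 44.1 + 54.3)/11 = 47.8727
Numerator Σ_{t=1}^{10}(z_t−z̄)(z_{t+1}−z̄) = -65.5662
Denominator Σ(z_t−z̄)² = 397.3218
r_1 = -65.5662 / 397.3218 = -0.165

-0.165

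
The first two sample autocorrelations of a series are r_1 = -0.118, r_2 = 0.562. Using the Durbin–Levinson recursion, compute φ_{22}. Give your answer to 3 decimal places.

φ_{22} = (r_2 − r_1²) / (1 − r_1²)
r_1² = (-0.118)² = 0.013924
Numerator = 0.562 − 0.0139 = 0.5481; denominator = 1 − 0.0139 = 0.9861
φ_{22} = 0.5481 / 0.9861 = 0.556

0.556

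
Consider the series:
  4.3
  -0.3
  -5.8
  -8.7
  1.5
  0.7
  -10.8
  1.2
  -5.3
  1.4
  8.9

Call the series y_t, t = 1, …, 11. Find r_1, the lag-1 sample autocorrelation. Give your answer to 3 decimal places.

Mean ȳ = (4.3 − 0.3 − 5.8 − 8.7 + 1.5 + 0.7 − 10.8 + 1.2 − 5.3 + 1.4 + 8.9)/11 = -1.1727
Numerator Σ_{t=1}^{10}(y_t−ȳ)(y_{t+1}−ȳ) = -14.9135
Denominator Σ(y_t−ȳ)² = 342.8618
r_1 = -14.9135 / 342.8618 = -0.043

-0.043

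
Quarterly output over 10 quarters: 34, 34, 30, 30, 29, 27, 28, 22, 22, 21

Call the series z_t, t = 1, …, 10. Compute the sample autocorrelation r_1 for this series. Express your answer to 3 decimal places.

0.645

Mean z̄ = (34 + 34 + 30 + 30 + 29 + 27 + 28 + 22 + 22 + 21)/10 = 27.7000
Numerator Σ_{t=1}^{9}(z_t−z̄)(z_{t+1}−z̄) = 130.3100
Denominator Σ(z_t−z̄)² = 202.1000
r_1 = 130.3100 / 202.1000 = 0.645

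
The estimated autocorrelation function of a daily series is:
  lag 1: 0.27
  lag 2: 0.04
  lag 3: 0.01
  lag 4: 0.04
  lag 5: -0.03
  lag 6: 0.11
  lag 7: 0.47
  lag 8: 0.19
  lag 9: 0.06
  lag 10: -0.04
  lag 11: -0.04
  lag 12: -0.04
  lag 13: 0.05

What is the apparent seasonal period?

7

The largest autocorrelation is r_7 = 0.47; the remaining lags stay at or below 0.27. The elevated value at lag 1 (0.27), dropping to 0.04 at lag 2, reflects decaying short-term dependence rather than seasonality.
The dominant spike at lag 7 indicates a seasonal period of 7.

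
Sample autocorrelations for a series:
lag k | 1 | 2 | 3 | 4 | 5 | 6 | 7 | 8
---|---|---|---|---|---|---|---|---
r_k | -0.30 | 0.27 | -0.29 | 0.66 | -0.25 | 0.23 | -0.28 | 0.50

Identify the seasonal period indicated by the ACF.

4

The largest autocorrelation is r_4 = 0.66, with a weaker echo at lag 8 (0.50); the remaining lags stay at or below 0.27.
The dominant spike at lag 4 indicates a seasonal period of 4.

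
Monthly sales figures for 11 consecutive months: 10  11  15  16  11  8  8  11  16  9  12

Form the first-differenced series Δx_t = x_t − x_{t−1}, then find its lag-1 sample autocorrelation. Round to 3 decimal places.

First differences Δx: 1, 4, 1, -5, -3, 0, 3, 5, -7, 3
Mean of differences = 0.2000
Numerator Σ(Δx_t−Δx̄)(Δx_{t+1}−Δx̄) = -22.6400
Denominator Σ(Δx_t−Δx̄)² = 143.6000
r_1(Δx) = -22.6400 / 143.6000 = -0.158

-0.158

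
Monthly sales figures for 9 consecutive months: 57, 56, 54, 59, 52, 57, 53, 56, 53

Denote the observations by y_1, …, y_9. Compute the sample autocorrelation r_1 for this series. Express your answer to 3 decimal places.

-0.677

Mean ȳ = (57 + 56 + 54 + 59 + 52 + 57 + 53 + 56 + 53)/9 = 55.2222
Numerator Σ_{t=1}^{8}(y_t−ȳ)(y_{t+1}−ȳ) = -29.4938
Denominator Σ(y_t−ȳ)² = 43.5556
r_1 = -29.4938 / 43.5556 = -0.677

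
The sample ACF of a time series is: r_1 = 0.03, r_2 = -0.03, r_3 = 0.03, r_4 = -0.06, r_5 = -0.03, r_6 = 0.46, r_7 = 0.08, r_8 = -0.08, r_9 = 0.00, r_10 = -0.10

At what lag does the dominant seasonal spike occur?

The largest autocorrelation is r_6 = 0.46; the remaining lags stay at or below 0.08.
The dominant spike at lag 6 indicates a seasonal period of 6.

6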